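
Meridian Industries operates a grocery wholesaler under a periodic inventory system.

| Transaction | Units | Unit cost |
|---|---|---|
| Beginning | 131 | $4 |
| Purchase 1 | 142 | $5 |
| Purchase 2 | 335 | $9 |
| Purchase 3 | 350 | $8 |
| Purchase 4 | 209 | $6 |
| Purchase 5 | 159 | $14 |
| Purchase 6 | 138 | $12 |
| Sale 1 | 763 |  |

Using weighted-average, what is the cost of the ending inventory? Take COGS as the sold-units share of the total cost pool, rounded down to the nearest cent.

Ending inventory = $5,834.49

Sale 1, sell 763: 763/1464 × $12,185.00 → $6,350.51
Ending inventory (cost pool remaining) = $5,834.49
Check: goods available $12,185.00 = COGS $6,350.51 + ending $5,834.49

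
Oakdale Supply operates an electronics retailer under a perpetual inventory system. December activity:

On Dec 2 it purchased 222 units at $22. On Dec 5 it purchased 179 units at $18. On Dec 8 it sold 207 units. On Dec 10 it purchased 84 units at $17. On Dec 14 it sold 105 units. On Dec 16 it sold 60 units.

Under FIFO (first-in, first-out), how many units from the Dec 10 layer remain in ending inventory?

84

Dec 8, 207 sold [FIFO — oldest first]: 207 @ $22 = $4,554
Dec 14, 105 sold [FIFO — oldest first]: 15 @ $22 + 90 @ $18 = $1,950
Dec 16, 60 sold [FIFO — oldest first]: 60 @ $18 = $1,080
Total COGS = $4,554 + $1,950 + $1,080 = $7,584
Ending inventory: 29 @ $18 + 84 @ $17 = $1,950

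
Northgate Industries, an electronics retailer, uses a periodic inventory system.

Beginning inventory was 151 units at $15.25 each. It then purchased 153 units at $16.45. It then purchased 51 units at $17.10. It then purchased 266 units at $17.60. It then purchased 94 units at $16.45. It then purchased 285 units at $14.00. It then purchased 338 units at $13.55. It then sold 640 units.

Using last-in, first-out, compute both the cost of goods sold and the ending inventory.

COGS = $8,849.55; ending inventory = $11,639.95

Sale 1 (640) [LIFO — newest first]: 338 @ $13.55 + 285 @ $14.00 + 17 @ $16.45 = $8,849.55
Ending inventory: 151 @ $15.25 + 153 @ $16.45 + 51 @ $17.10 + 266 @ $17.60 + 77 @ $16.45 = $11,639.95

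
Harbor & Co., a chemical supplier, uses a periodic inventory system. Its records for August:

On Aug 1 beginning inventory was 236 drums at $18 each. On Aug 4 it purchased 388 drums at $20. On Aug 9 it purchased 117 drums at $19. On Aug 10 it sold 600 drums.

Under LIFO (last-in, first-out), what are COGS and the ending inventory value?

COGS = $11,693; ending inventory = $2,538

Aug 10, 600 sold [LIFO — newest first]: 117 @ $19 + 388 @ $20 + 95 @ $18 = $11,693
Ending inventory: 141 @ $18 = $2,538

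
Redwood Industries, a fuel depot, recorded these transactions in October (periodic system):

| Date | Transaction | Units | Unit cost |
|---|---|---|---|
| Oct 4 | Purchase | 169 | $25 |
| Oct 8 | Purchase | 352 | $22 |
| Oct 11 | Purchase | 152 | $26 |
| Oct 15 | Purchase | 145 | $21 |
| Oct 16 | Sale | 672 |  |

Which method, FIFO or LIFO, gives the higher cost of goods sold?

FIFO

FIFO COGS: 169 @ $25 + 352 @ $22 + 151 @ $26 = $15,895
LIFO COGS: 145 @ $21 + 152 @ $26 + 352 @ $22 + 23 @ $25 = $15,316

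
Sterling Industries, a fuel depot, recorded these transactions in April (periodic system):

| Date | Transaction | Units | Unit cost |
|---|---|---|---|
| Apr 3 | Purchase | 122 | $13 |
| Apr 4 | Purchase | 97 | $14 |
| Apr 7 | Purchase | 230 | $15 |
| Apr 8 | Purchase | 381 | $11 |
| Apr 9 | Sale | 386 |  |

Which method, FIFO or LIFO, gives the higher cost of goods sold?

FIFO COGS: 122 @ $13 + 97 @ $14 + 167 @ $15 = $5,449
LIFO COGS: 381 @ $11 + 5 @ $15 = $4,266

FIFO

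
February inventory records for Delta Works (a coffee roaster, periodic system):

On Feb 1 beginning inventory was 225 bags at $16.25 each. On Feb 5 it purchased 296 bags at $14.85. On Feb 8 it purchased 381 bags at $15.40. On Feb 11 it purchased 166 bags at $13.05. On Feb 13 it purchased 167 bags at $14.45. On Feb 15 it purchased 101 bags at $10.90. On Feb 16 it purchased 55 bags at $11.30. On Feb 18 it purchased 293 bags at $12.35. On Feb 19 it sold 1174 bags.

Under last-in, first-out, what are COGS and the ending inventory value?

Feb 19, 1174 sold [LIFO — newest first]: 293 @ $12.35 + 55 @ $11.30 + 101 @ $10.90 + 167 @ $14.45 + 166 @ $13.05 + 381 @ $15.40 + 11 @ $14.85 = $15,951.15
Ending inventory: 225 @ $16.25 + 285 @ $14.85 = $7,888.50

COGS = $15,951.15; ending inventory = $7,888.50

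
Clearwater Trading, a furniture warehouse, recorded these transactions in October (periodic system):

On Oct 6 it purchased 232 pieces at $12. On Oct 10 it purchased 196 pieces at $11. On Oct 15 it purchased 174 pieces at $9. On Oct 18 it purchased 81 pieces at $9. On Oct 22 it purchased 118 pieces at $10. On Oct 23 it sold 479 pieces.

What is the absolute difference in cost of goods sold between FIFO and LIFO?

$758

FIFO COGS: 232 @ $12 + 196 @ $11 + 51 @ $9 = $5,399
LIFO COGS: 118 @ $10 + 81 @ $9 + 174 @ $9 + 106 @ $11 = $4,641
Difference = |$5,399 − $4,641| = $758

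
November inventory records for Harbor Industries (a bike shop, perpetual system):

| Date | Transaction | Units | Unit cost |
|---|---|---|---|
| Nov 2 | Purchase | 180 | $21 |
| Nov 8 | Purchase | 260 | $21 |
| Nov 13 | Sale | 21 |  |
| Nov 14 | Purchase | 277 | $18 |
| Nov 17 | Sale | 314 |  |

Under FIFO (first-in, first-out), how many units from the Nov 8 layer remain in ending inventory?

Nov 13, 21 sold [FIFO — oldest first]: 21 @ $21 = $441
Nov 17, 314 sold [FIFO — oldest first]: 159 @ $21 + 155 @ $21 = $6,594
Total COGS = $441 + $6,594 = $7,035
Ending inventory: 105 @ $21 + 277 @ $18 = $7,191

105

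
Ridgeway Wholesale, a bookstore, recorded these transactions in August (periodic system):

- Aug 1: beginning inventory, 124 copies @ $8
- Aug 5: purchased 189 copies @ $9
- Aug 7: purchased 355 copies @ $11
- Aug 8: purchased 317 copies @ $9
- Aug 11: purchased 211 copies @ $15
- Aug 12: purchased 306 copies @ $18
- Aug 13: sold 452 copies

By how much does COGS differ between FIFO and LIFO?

$3,476

FIFO COGS: 124 @ $8 + 189 @ $9 + 139 @ $11 = $4,222
LIFO COGS: 306 @ $18 + 146 @ $15 = $7,698
Difference = |$4,222 − $7,698| = $3,476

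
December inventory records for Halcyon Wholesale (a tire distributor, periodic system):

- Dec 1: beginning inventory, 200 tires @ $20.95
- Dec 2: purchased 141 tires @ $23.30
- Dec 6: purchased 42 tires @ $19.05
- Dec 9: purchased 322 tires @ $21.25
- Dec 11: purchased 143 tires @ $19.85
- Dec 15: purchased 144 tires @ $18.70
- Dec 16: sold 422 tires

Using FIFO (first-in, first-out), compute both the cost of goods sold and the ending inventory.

COGS = $9,104.15; ending inventory = $11,545.10

Dec 16, 422 sold [FIFO — oldest first]: 200 @ $20.95 + 141 @ $23.30 + 42 @ $19.05 + 39 @ $21.25 = $9,104.15
Ending inventory: 283 @ $21.25 + 143 @ $19.85 + 144 @ $18.70 = $11,545.10
Check: goods available $20,649.25 = COGS $9,104.15 + ending $11,545.10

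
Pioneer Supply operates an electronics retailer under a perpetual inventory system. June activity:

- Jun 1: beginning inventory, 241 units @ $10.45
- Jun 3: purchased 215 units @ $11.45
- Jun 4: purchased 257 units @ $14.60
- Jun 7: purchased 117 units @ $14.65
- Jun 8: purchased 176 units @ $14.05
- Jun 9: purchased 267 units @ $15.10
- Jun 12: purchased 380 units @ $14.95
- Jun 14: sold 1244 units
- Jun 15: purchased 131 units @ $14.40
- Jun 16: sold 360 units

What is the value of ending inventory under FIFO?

Ending inventory = $2,618.95

Jun 14, 1244 sold [FIFO — oldest first]: 241 @ $10.45 + 215 @ $11.45 + 257 @ $14.60 + 117 @ $14.65 + 176 @ $14.05 + 238 @ $15.10 = $16,513.05
Jun 16, 360 sold [FIFO — oldest first]: 29 @ $15.10 + 331 @ $14.95 = $5,386.35
Total COGS = $16,513.05 + $5,386.35 = $21,899.40
Ending inventory: 49 @ $14.95 + 131 @ $14.40 = $2,618.95
Check: goods available $24,518.35 = COGS $21,899.40 + ending $2,618.95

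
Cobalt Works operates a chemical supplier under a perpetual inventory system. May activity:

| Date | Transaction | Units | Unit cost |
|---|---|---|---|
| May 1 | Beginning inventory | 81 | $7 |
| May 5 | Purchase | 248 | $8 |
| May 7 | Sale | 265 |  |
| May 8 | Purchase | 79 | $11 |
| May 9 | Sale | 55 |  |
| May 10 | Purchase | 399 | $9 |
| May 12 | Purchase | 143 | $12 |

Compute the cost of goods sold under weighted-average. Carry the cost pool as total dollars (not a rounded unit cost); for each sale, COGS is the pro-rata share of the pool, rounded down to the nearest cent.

COGS = $2,579.84

After May 1: 81 on hand, pool $567.00 (≈ $7.0000 each)
After May 5: 329 on hand, pool $2,551.00 (≈ $7.7538 each)
May 7, sell 265: 265/329 × $2,551.00 → $2,054.75
After May 8: 143 on hand, pool $1,365.25 (≈ $9.5472 each)
May 9, sell 55: 55/143 × $1,365.25 → $525.09
After May 10: 487 on hand, pool $4,431.16 (≈ $9.0989 each)
After May 12: 630 on hand, pool $6,147.16 (≈ $9.7574 each)
Total COGS = $2,054.75 + $525.09 = $2,579.84
Ending inventory (cost pool remaining) = $6,147.16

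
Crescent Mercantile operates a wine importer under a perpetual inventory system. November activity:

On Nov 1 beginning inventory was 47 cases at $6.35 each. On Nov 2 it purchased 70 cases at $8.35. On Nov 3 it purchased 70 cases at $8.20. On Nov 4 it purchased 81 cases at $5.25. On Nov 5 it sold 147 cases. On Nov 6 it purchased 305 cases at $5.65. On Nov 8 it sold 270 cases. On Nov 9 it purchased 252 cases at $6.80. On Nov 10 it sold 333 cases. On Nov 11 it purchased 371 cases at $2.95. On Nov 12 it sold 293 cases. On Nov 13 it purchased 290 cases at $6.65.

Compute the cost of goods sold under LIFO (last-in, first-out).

COGS = $5,651.15

Nov 5, 147 sold [LIFO — newest first]: 81 @ $5.25 + 66 @ $8.20 = $966.45
Nov 8, 270 sold [LIFO — newest first]: 270 @ $5.65 = $1,525.50
Nov 10, 333 sold [LIFO — newest first]: 252 @ $6.80 + 35 @ $5.65 + 4 @ $8.20 + 42 @ $8.35 = $2,294.85
Nov 12, 293 sold [LIFO — newest first]: 293 @ $2.95 = $864.35
Total COGS = $966.45 + $1,525.50 + $2,294.85 + $864.35 = $5,651.15
Ending inventory: 47 @ $6.35 + 28 @ $8.35 + 78 @ $2.95 + 290 @ $6.65 = $2,690.85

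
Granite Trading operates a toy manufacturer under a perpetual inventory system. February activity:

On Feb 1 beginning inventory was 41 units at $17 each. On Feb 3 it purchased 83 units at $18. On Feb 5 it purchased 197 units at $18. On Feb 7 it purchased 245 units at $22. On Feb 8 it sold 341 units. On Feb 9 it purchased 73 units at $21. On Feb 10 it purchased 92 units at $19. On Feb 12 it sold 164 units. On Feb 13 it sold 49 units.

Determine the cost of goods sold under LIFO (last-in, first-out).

COGS = $11,263

Feb 8, 341 sold [LIFO — newest first]: 245 @ $22 + 96 @ $18 = $7,118
Feb 12, 164 sold [LIFO — newest first]: 92 @ $19 + 72 @ $21 = $3,260
Feb 13, 49 sold [LIFO — newest first]: 1 @ $21 + 48 @ $18 = $885
Total COGS = $7,118 + $3,260 + $885 = $11,263
Ending inventory: 41 @ $17 + 83 @ $18 + 53 @ $18 = $3,145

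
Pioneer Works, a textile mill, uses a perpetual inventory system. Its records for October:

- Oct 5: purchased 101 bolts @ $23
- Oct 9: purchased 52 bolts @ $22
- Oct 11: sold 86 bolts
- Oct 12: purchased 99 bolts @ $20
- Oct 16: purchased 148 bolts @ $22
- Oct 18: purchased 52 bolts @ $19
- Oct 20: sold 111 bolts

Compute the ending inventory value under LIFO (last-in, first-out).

Oct 11, 86 sold [LIFO — newest first]: 52 @ $22 + 34 @ $23 = $1,926
Oct 20, 111 sold [LIFO — newest first]: 52 @ $19 + 59 @ $22 = $2,286
Total COGS = $1,926 + $2,286 = $4,212
Ending inventory: 67 @ $23 + 99 @ $20 + 89 @ $22 = $5,479

Ending inventory = $5,479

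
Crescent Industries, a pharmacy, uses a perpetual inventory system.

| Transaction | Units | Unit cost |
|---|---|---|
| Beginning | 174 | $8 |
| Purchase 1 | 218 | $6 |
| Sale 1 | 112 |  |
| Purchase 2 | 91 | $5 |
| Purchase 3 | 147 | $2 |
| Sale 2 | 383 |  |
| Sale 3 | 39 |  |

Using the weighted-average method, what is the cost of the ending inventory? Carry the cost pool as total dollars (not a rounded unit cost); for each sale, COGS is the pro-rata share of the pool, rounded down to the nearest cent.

After Beginning: 174 on hand, pool $1,392.00 (≈ $8.0000 each)
After Purchase 1: 392 on hand, pool $2,700.00 (≈ $6.8878 each)
Sale 1, sell 112: 112/392 × $2,700.00 → $771.42
After Purchase 2: 371 on hand, pool $2,383.58 (≈ $6.4247 each)
After Purchase 3: 518 on hand, pool $2,677.58 (≈ $5.1691 each)
Sale 2, sell 383: 383/518 × $2,677.58 → $1,979.75
Sale 3, sell 39: 39/135 × $697.83 → $201.59
Total COGS = $771.42 + $1,979.75 + $201.59 = $2,952.76
Ending inventory (cost pool remaining) = $496.24
Check: goods available $3,449.00 = COGS $2,952.76 + ending $496.24

Ending inventory = $496.24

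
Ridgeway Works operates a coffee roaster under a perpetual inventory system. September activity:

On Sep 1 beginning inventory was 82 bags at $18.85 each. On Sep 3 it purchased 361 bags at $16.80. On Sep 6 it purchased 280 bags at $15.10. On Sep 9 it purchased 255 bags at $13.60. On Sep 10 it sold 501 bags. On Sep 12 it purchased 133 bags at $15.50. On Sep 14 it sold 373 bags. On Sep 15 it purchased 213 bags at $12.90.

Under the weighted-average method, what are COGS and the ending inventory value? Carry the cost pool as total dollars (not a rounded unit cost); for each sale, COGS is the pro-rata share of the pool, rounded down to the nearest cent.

After Sep 1: 82 on hand, pool $1,545.70 (≈ $18.8500 each)
After Sep 3: 443 on hand, pool $7,610.50 (≈ $17.1795 each)
After Sep 6: 723 on hand, pool $11,838.50 (≈ $16.3741 each)
After Sep 9: 978 on hand, pool $15,306.50 (≈ $15.6508 each)
Sep 10, sell 501: 501/978 × $15,306.50 → $7,841.05
After Sep 12: 610 on hand, pool $9,526.95 (≈ $15.6180 each)
Sep 14, sell 373: 373/610 × $9,526.95 → $5,825.49
After Sep 15: 450 on hand, pool $6,449.16 (≈ $14.3315 each)
Total COGS = $7,841.05 + $5,825.49 = $13,666.54
Ending inventory (cost pool remaining) = $6,449.16

COGS = $13,666.54; ending inventory = $6,449.16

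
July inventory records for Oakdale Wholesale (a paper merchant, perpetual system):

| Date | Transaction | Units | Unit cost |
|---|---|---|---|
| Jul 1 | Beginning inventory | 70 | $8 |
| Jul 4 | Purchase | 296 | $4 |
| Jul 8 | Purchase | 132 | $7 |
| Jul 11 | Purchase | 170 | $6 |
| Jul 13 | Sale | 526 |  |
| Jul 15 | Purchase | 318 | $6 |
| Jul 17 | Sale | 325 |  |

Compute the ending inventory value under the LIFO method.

Jul 13, 526 sold [LIFO — newest first]: 170 @ $6 + 132 @ $7 + 224 @ $4 = $2,840
Jul 17, 325 sold [LIFO — newest first]: 318 @ $6 + 7 @ $4 = $1,936
Total COGS = $2,840 + $1,936 = $4,776
Ending inventory: 70 @ $8 + 65 @ $4 = $820

Ending inventory = $820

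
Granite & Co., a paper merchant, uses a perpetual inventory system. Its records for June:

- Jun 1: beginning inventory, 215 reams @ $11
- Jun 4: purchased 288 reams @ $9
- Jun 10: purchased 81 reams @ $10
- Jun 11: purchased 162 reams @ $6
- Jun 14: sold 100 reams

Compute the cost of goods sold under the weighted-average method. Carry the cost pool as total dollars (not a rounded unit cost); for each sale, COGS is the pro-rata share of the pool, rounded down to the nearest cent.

After Jun 1: 215 on hand, pool $2,365.00 (≈ $11.0000 each)
After Jun 4: 503 on hand, pool $4,957.00 (≈ $9.8549 each)
After Jun 10: 584 on hand, pool $5,767.00 (≈ $9.8750 each)
After Jun 11: 746 on hand, pool $6,739.00 (≈ $9.0335 each)
Jun 14, sell 100: 100/746 × $6,739.00 → $903.35
Ending inventory (cost pool remaining) = $5,835.65

COGS = $903.35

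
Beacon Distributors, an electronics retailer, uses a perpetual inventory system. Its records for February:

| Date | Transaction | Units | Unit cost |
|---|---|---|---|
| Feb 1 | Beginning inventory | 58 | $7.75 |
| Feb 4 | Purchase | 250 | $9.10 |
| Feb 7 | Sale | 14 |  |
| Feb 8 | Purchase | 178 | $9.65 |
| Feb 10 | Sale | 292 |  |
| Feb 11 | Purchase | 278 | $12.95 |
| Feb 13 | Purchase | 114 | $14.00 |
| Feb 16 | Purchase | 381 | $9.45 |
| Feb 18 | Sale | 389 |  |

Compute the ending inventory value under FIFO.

Ending inventory = $6,090.00

Feb 7, 14 sold [FIFO — oldest first]: 14 @ $7.75 = $108.50
Feb 10, 292 sold [FIFO — oldest first]: 44 @ $7.75 + 248 @ $9.10 = $2,597.80
Feb 18, 389 sold [FIFO — oldest first]: 2 @ $9.10 + 178 @ $9.65 + 209 @ $12.95 = $4,442.45
Total COGS = $108.50 + $2,597.80 + $4,442.45 = $7,148.75
Ending inventory: 69 @ $12.95 + 114 @ $14.00 + 381 @ $9.45 = $6,090.00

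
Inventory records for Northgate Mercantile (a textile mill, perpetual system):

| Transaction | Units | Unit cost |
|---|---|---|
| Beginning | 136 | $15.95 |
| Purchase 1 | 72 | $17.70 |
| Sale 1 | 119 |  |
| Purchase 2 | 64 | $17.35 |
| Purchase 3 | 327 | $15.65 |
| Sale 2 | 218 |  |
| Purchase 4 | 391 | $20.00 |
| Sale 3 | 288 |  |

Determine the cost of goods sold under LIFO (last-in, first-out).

COGS = $11,195.75

Sale 1 (119) [LIFO — newest first]: 72 @ $17.70 + 47 @ $15.95 = $2,024.05
Sale 2 (218) [LIFO — newest first]: 218 @ $15.65 = $3,411.70
Sale 3 (288) [LIFO — newest first]: 288 @ $20.00 = $5,760.00
Total COGS = $2,024.05 + $3,411.70 + $5,760.00 = $11,195.75
Ending inventory: 89 @ $15.95 + 64 @ $17.35 + 109 @ $15.65 + 103 @ $20.00 = $6,295.80
Check: goods available $17,491.55 = COGS $11,195.75 + ending $6,295.80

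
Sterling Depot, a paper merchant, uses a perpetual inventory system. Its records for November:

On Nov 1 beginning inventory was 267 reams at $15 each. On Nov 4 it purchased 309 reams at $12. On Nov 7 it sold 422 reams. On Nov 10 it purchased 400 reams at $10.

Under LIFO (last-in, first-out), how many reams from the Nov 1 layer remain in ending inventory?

154

Nov 7, 422 sold [LIFO — newest first]: 309 @ $12 + 113 @ $15 = $5,403
Ending inventory: 154 @ $15 + 400 @ $10 = $6,310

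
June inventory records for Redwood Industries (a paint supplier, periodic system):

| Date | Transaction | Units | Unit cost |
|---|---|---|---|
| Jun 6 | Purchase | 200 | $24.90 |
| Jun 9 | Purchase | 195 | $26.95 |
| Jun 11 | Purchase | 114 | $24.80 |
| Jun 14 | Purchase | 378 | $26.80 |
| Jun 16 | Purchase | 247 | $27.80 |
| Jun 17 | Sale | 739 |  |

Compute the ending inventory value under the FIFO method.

Ending inventory = $10,833.00

Jun 17, 739 sold [FIFO — oldest first]: 200 @ $24.90 + 195 @ $26.95 + 114 @ $24.80 + 230 @ $26.80 = $19,226.45
Ending inventory: 148 @ $26.80 + 247 @ $27.80 = $10,833.00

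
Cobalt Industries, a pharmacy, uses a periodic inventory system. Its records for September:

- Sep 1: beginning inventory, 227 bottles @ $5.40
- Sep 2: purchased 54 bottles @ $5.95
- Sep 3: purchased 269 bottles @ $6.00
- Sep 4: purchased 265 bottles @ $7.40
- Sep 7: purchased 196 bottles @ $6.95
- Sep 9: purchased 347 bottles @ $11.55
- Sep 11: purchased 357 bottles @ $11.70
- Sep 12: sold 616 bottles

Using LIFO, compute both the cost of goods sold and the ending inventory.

Sep 12, 616 sold [LIFO — newest first]: 357 @ $11.70 + 259 @ $11.55 = $7,168.35
Ending inventory: 227 @ $5.40 + 54 @ $5.95 + 269 @ $6.00 + 265 @ $7.40 + 196 @ $6.95 + 88 @ $11.55 = $7,500.70

COGS = $7,168.35; ending inventory = $7,500.70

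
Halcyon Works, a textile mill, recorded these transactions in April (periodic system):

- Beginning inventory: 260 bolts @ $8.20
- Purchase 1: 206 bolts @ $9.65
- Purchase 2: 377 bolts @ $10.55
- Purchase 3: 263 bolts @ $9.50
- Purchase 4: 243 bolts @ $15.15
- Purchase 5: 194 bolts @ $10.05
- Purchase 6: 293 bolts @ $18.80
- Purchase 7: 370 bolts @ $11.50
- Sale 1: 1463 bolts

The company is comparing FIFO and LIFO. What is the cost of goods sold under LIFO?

COGS = $18,948.05

FIFO COGS: 260 @ $8.20 + 206 @ $9.65 + 377 @ $10.55 + 263 @ $9.50 + 243 @ $15.15 + 114 @ $10.05 = $15,422.90
LIFO COGS: 370 @ $11.50 + 293 @ $18.80 + 194 @ $10.05 + 243 @ $15.15 + 263 @ $9.50 + 100 @ $10.55 = $18,948.05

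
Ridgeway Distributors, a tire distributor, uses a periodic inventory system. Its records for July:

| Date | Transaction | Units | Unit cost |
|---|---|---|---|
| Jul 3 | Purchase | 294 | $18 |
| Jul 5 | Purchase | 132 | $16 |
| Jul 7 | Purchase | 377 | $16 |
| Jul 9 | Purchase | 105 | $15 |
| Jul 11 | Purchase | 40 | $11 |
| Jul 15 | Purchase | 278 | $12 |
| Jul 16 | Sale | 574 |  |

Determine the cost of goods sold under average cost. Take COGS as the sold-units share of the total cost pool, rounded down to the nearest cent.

COGS = $8,795.87

Jul 16, sell 574: 574/1226 × $18,787.00 → $8,795.87
Ending inventory (cost pool remaining) = $9,991.13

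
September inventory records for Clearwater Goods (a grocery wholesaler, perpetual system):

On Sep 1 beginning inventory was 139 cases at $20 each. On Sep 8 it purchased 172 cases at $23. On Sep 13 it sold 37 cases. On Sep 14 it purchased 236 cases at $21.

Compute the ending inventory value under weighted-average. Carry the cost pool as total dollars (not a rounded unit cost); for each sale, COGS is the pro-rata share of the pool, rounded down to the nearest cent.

After Sep 1: 139 on hand, pool $2,780.00 (≈ $20.0000 each)
After Sep 8: 311 on hand, pool $6,736.00 (≈ $21.6592 each)
Sep 13, sell 37: 37/311 × $6,736.00 → $801.38
After Sep 14: 510 on hand, pool $10,890.62 (≈ $21.3542 each)
Ending inventory (cost pool remaining) = $10,890.62

Ending inventory = $10,890.62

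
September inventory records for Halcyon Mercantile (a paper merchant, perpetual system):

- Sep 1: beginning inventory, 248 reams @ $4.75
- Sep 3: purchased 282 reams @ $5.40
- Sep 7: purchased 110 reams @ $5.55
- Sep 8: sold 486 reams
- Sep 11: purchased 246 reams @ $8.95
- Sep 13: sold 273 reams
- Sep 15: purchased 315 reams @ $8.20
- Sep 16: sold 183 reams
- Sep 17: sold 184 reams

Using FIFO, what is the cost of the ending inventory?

Ending inventory = $615.00

Sep 8, 486 sold [FIFO — oldest first]: 248 @ $4.75 + 238 @ $5.40 = $2,463.20
Sep 13, 273 sold [FIFO — oldest first]: 44 @ $5.40 + 110 @ $5.55 + 119 @ $8.95 = $1,913.15
Sep 16, 183 sold [FIFO — oldest first]: 127 @ $8.95 + 56 @ $8.20 = $1,595.85
Sep 17, 184 sold [FIFO — oldest first]: 184 @ $8.20 = $1,508.80
Total COGS = $2,463.20 + $1,913.15 + $1,595.85 + $1,508.80 = $7,481.00
Ending inventory: 75 @ $8.20 = $615.00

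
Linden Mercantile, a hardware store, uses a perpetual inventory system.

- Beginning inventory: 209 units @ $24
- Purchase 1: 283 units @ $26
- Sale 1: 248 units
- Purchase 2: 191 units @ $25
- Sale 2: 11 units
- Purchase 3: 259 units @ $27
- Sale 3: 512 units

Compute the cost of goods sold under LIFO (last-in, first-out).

Sale 1 (248) [LIFO — newest first]: 248 @ $26 = $6,448
Sale 2 (11) [LIFO — newest first]: 11 @ $25 = $275
Sale 3 (512) [LIFO — newest first]: 259 @ $27 + 180 @ $25 + 35 @ $26 + 38 @ $24 = $13,315
Total COGS = $6,448 + $275 + $13,315 = $20,038
Ending inventory: 171 @ $24 = $4,104

COGS = $20,038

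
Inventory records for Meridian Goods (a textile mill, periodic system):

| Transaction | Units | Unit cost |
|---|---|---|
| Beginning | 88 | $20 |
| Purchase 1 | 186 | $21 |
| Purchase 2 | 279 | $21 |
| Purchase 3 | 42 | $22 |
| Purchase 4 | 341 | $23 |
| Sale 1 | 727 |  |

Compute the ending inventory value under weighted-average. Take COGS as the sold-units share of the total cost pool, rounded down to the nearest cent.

Sale 1, sell 727: 727/936 × $20,292.00 → $15,760.98
Ending inventory (cost pool remaining) = $4,531.02

Ending inventory = $4,531.02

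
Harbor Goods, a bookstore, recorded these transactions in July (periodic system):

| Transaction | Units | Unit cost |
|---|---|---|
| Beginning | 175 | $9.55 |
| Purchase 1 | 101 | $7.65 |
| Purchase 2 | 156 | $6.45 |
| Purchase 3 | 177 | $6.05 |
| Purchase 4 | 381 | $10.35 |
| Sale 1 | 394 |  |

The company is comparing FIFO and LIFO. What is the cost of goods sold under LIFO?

COGS = $4,022.00

FIFO COGS: 175 @ $9.55 + 101 @ $7.65 + 118 @ $6.45 = $3,205.00
LIFO COGS: 381 @ $10.35 + 13 @ $6.05 = $4,022.00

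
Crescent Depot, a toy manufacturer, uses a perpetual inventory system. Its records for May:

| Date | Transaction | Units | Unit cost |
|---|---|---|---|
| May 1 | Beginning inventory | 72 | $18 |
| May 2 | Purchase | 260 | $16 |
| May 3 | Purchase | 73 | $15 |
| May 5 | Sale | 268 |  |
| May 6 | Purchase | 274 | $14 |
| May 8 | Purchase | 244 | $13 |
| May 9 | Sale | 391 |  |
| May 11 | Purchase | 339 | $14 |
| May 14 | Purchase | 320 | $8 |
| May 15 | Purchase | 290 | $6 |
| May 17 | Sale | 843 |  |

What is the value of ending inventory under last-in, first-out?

Ending inventory = $5,598

May 5, 268 sold [LIFO — newest first]: 73 @ $15 + 195 @ $16 = $4,215
May 9, 391 sold [LIFO — newest first]: 244 @ $13 + 147 @ $14 = $5,230
May 17, 843 sold [LIFO — newest first]: 290 @ $6 + 320 @ $8 + 233 @ $14 = $7,562
Total COGS = $4,215 + $5,230 + $7,562 = $17,007
Ending inventory: 72 @ $18 + 65 @ $16 + 127 @ $14 + 106 @ $14 = $5,598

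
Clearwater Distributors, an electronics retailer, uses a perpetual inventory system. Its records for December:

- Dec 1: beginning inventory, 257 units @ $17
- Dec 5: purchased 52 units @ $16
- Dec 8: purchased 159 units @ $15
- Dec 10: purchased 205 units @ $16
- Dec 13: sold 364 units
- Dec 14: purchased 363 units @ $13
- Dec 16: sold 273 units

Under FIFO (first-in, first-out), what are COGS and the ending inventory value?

Dec 13, 364 sold [FIFO — oldest first]: 257 @ $17 + 52 @ $16 + 55 @ $15 = $6,026
Dec 16, 273 sold [FIFO — oldest first]: 104 @ $15 + 169 @ $16 = $4,264
Total COGS = $6,026 + $4,264 = $10,290
Ending inventory: 36 @ $16 + 363 @ $13 = $5,295

COGS = $10,290; ending inventory = $5,295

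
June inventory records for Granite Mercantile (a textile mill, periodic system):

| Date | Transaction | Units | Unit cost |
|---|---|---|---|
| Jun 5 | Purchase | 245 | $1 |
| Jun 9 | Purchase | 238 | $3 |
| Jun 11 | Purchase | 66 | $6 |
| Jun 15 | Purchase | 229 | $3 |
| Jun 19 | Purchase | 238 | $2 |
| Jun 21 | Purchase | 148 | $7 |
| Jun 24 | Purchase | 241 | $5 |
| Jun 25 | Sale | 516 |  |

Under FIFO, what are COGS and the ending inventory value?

Jun 25, 516 sold [FIFO — oldest first]: 245 @ $1 + 238 @ $3 + 33 @ $6 = $1,157
Ending inventory: 33 @ $6 + 229 @ $3 + 238 @ $2 + 148 @ $7 + 241 @ $5 = $3,602

COGS = $1,157; ending inventory = $3,602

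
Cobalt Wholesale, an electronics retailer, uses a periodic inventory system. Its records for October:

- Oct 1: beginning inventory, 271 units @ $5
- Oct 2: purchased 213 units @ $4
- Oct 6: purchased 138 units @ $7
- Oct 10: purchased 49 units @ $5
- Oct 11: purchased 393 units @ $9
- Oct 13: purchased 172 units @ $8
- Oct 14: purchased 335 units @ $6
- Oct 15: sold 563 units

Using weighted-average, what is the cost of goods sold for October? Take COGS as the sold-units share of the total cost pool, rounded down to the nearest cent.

COGS = $3,705.90

Oct 15, sell 563: 563/1571 × $10,341.00 → $3,705.90
Ending inventory (cost pool remaining) = $6,635.10
Check: goods available $10,341.00 = COGS $3,705.90 + ending $6,635.10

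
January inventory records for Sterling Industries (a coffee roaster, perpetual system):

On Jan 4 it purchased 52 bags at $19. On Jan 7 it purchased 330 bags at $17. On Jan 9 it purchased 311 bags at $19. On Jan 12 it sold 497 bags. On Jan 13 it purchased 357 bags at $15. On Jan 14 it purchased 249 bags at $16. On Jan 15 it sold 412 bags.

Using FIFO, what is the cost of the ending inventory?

Ending inventory = $6,099

Jan 12, 497 sold [FIFO — oldest first]: 52 @ $19 + 330 @ $17 + 115 @ $19 = $8,783
Jan 15, 412 sold [FIFO — oldest first]: 196 @ $19 + 216 @ $15 = $6,964
Total COGS = $8,783 + $6,964 = $15,747
Ending inventory: 141 @ $15 + 249 @ $16 = $6,099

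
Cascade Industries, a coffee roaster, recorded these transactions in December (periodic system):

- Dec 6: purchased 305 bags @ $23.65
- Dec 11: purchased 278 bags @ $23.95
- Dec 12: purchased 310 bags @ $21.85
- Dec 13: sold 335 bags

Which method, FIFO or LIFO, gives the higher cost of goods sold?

FIFO COGS: 305 @ $23.65 + 30 @ $23.95 = $7,931.75
LIFO COGS: 310 @ $21.85 + 25 @ $23.95 = $7,372.25

FIFO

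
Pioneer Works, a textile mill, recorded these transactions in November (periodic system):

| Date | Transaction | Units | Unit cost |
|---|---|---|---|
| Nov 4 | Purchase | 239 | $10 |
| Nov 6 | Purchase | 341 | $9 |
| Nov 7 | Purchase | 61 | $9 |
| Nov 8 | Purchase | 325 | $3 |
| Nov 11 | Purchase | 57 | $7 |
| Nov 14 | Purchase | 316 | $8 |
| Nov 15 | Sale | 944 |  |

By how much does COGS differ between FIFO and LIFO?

FIFO COGS: 239 @ $10 + 341 @ $9 + 61 @ $9 + 303 @ $3 = $6,917
LIFO COGS: 316 @ $8 + 57 @ $7 + 325 @ $3 + 61 @ $9 + 185 @ $9 = $6,116
Difference = |$6,917 − $6,116| = $801

$801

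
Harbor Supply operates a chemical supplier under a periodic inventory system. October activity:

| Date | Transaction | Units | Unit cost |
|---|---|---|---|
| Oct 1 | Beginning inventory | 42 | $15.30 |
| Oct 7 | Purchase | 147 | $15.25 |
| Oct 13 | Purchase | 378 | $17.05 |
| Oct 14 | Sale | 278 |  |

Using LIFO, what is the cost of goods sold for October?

COGS = $4,739.90

Oct 14, 278 sold [LIFO — newest first]: 278 @ $17.05 = $4,739.90
Ending inventory: 42 @ $15.30 + 147 @ $15.25 + 100 @ $17.05 = $4,589.35
Check: goods available $9,329.25 = COGS $4,739.90 + ending $4,589.35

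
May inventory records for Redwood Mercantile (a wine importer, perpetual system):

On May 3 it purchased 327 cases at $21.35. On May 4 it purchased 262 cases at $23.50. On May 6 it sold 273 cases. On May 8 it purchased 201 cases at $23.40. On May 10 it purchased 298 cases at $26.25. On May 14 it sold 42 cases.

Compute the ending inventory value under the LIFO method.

Ending inventory = $18,170.00

May 6, 273 sold [LIFO — newest first]: 262 @ $23.50 + 11 @ $21.35 = $6,391.85
May 14, 42 sold [LIFO — newest first]: 42 @ $26.25 = $1,102.50
Total COGS = $6,391.85 + $1,102.50 = $7,494.35
Ending inventory: 316 @ $21.35 + 201 @ $23.40 + 256 @ $26.25 = $18,170.00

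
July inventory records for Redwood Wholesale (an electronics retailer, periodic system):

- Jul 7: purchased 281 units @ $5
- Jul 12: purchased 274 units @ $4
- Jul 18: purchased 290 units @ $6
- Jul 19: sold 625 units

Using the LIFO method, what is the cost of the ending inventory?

Jul 19, 625 sold [LIFO — newest first]: 290 @ $6 + 274 @ $4 + 61 @ $5 = $3,141
Ending inventory: 220 @ $5 = $1,100

Ending inventory = $1,100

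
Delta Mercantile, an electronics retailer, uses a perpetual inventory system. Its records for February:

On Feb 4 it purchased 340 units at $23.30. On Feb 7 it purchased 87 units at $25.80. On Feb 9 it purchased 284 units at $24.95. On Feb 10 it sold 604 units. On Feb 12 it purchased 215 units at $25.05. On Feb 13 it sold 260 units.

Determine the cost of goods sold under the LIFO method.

Feb 10, 604 sold [LIFO — newest first]: 284 @ $24.95 + 87 @ $25.80 + 233 @ $23.30 = $14,759.30
Feb 13, 260 sold [LIFO — newest first]: 215 @ $25.05 + 45 @ $23.30 = $6,434.25
Total COGS = $14,759.30 + $6,434.25 = $21,193.55
Ending inventory: 62 @ $23.30 = $1,444.60

COGS = $21,193.55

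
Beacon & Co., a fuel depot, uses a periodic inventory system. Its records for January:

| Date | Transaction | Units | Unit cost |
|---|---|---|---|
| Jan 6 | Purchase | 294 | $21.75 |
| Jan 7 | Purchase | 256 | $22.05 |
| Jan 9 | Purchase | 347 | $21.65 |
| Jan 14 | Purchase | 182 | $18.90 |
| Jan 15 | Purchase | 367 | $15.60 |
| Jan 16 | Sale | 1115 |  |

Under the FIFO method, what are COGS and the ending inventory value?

COGS = $23,553.25; ending inventory = $5,163.60

Jan 16, 1115 sold [FIFO — oldest first]: 294 @ $21.75 + 256 @ $22.05 + 347 @ $21.65 + 182 @ $18.90 + 36 @ $15.60 = $23,553.25
Ending inventory: 331 @ $15.60 = $5,163.60
Check: goods available $28,716.85 = COGS $23,553.25 + ending $5,163.60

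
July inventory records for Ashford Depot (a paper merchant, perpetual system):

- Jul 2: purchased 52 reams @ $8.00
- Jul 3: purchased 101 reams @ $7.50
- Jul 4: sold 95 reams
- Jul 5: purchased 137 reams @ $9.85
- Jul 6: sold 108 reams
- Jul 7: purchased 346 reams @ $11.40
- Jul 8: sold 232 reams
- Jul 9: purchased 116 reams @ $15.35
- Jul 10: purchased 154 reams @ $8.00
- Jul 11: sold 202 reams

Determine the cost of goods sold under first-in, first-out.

Jul 4, 95 sold [FIFO — oldest first]: 52 @ $8.00 + 43 @ $7.50 = $738.50
Jul 6, 108 sold [FIFO — oldest first]: 58 @ $7.50 + 50 @ $9.85 = $927.50
Jul 8, 232 sold [FIFO — oldest first]: 87 @ $9.85 + 145 @ $11.40 = $2,509.95
Jul 11, 202 sold [FIFO — oldest first]: 201 @ $11.40 + 1 @ $15.35 = $2,306.75
Total COGS = $738.50 + $927.50 + $2,509.95 + $2,306.75 = $6,482.70
Ending inventory: 115 @ $15.35 + 154 @ $8.00 = $2,997.25

COGS = $6,482.70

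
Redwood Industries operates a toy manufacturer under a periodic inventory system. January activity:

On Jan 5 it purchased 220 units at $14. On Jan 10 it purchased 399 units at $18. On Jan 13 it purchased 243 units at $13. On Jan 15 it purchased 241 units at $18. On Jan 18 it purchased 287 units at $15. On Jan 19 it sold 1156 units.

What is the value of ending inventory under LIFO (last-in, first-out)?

Jan 19, 1156 sold [LIFO — newest first]: 287 @ $15 + 241 @ $18 + 243 @ $13 + 385 @ $18 = $18,732
Ending inventory: 220 @ $14 + 14 @ $18 = $3,332
Check: goods available $22,064 = COGS $18,732 + ending $3,332

Ending inventory = $3,332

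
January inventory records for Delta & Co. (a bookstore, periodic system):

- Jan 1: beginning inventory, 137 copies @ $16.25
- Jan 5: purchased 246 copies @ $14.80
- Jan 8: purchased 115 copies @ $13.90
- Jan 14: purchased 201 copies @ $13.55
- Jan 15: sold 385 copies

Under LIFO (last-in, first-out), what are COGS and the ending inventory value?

Jan 15, 385 sold [LIFO — newest first]: 201 @ $13.55 + 115 @ $13.90 + 69 @ $14.80 = $5,343.25
Ending inventory: 137 @ $16.25 + 177 @ $14.80 = $4,845.85

COGS = $5,343.25; ending inventory = $4,845.85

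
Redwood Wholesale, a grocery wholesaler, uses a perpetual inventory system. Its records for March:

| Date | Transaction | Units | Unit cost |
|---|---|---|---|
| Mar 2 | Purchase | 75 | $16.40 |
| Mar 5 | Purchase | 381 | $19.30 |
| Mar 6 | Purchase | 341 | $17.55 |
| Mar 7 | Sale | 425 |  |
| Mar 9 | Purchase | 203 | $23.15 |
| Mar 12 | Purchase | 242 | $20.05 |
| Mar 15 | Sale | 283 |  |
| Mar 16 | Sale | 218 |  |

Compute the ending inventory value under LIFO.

Mar 7, 425 sold [LIFO — newest first]: 341 @ $17.55 + 84 @ $19.30 = $7,605.75
Mar 15, 283 sold [LIFO — newest first]: 242 @ $20.05 + 41 @ $23.15 = $5,801.25
Mar 16, 218 sold [LIFO — newest first]: 162 @ $23.15 + 56 @ $19.30 = $4,831.10
Total COGS = $7,605.75 + $5,801.25 + $4,831.10 = $18,238.10
Ending inventory: 75 @ $16.40 + 241 @ $19.30 = $5,881.30

Ending inventory = $5,881.30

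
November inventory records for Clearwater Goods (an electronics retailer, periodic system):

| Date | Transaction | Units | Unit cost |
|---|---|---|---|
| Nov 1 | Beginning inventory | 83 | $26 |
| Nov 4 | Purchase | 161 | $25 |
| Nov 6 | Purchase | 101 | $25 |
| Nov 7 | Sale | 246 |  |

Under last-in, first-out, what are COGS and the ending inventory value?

COGS = $6,150; ending inventory = $2,558

Nov 7, 246 sold [LIFO — newest first]: 101 @ $25 + 145 @ $25 = $6,150
Ending inventory: 83 @ $26 + 16 @ $25 = $2,558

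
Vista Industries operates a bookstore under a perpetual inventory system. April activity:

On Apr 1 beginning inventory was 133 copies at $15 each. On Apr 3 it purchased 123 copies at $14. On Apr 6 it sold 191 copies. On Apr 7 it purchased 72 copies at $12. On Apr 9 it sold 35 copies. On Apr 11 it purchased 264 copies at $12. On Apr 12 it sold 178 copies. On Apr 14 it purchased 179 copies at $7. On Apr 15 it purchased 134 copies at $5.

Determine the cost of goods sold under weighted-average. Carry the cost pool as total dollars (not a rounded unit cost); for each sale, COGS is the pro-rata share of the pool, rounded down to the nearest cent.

COGS = $5,430.36

After Apr 1: 133 on hand, pool $1,995.00 (≈ $15.0000 each)
After Apr 3: 256 on hand, pool $3,717.00 (≈ $14.5195 each)
Apr 6, sell 191: 191/256 × $3,717.00 → $2,773.23
After Apr 7: 137 on hand, pool $1,807.77 (≈ $13.1954 each)
Apr 9, sell 35: 35/137 × $1,807.77 → $461.83
After Apr 11: 366 on hand, pool $4,513.94 (≈ $12.3332 each)
Apr 12, sell 178: 178/366 × $4,513.94 → $2,195.30
After Apr 14: 367 on hand, pool $3,571.64 (≈ $9.7320 each)
After Apr 15: 501 on hand, pool $4,241.64 (≈ $8.4663 each)
Total COGS = $2,773.23 + $461.83 + $2,195.30 = $5,430.36
Ending inventory (cost pool remaining) = $4,241.64
Check: goods available $9,672.00 = COGS $5,430.36 + ending $4,241.64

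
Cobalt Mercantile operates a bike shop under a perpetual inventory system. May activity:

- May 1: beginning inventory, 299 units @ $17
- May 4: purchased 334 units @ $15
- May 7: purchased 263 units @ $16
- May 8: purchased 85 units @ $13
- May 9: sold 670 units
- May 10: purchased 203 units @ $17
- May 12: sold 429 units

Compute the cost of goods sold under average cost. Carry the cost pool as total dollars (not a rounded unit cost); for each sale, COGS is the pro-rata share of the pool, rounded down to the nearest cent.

COGS = $17,478.63

After May 1: 299 on hand, pool $5,083.00 (≈ $17.0000 each)
After May 4: 633 on hand, pool $10,093.00 (≈ $15.9447 each)
After May 7: 896 on hand, pool $14,301.00 (≈ $15.9609 each)
After May 8: 981 on hand, pool $15,406.00 (≈ $15.7044 each)
May 9, sell 670: 670/981 × $15,406.00 → $10,521.93
After May 10: 514 on hand, pool $8,335.07 (≈ $16.2161 each)
May 12, sell 429: 429/514 × $8,335.07 → $6,956.70
Total COGS = $10,521.93 + $6,956.70 = $17,478.63
Ending inventory (cost pool remaining) = $1,378.37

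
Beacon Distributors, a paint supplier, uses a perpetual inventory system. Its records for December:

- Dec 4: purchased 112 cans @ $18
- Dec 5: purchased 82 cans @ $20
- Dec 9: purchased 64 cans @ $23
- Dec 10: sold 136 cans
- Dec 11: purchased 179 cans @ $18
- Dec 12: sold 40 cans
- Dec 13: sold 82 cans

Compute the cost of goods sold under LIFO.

Dec 10, 136 sold [LIFO — newest first]: 64 @ $23 + 72 @ $20 = $2,912
Dec 12, 40 sold [LIFO — newest first]: 40 @ $18 = $720
Dec 13, 82 sold [LIFO — newest first]: 82 @ $18 = $1,476
Total COGS = $2,912 + $720 + $1,476 = $5,108
Ending inventory: 112 @ $18 + 10 @ $20 + 57 @ $18 = $3,242

COGS = $5,108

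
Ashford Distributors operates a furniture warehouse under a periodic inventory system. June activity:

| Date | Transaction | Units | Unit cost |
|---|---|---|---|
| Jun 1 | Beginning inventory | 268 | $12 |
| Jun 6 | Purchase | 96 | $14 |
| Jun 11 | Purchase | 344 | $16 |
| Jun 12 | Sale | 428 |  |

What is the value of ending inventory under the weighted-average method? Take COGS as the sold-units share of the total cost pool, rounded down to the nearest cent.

Ending inventory = $3,980.12

Jun 12, sell 428: 428/708 × $10,064.00 → $6,083.88
Ending inventory (cost pool remaining) = $3,980.12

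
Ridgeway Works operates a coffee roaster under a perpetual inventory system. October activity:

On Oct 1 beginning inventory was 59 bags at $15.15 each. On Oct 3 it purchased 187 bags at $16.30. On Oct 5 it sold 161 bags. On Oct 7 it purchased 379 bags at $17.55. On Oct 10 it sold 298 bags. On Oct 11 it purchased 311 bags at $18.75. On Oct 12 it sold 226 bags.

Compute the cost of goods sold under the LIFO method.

COGS = $12,091.70

Oct 5, 161 sold [LIFO — newest first]: 161 @ $16.30 = $2,624.30
Oct 10, 298 sold [LIFO — newest first]: 298 @ $17.55 = $5,229.90
Oct 12, 226 sold [LIFO — newest first]: 226 @ $18.75 = $4,237.50
Total COGS = $2,624.30 + $5,229.90 + $4,237.50 = $12,091.70
Ending inventory: 59 @ $15.15 + 26 @ $16.30 + 81 @ $17.55 + 85 @ $18.75 = $4,332.95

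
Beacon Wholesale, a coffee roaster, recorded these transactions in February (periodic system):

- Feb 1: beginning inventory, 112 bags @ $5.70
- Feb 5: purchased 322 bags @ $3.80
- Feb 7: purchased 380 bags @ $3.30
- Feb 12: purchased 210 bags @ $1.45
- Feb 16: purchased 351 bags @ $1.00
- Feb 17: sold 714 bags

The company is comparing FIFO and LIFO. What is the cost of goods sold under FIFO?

FIFO COGS: 112 @ $5.70 + 322 @ $3.80 + 280 @ $3.30 = $2,786.00
LIFO COGS: 351 @ $1.00 + 210 @ $1.45 + 153 @ $3.30 = $1,160.40

COGS = $2,786.00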